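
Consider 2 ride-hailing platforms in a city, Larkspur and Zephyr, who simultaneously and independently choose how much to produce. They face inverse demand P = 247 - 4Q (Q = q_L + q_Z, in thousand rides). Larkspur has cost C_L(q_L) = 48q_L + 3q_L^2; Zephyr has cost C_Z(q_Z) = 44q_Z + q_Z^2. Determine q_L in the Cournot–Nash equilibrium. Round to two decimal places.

9.50

Larkspur's profit: π_L = (247 - 4Q)q_L - (48q_L + 3q_L²). Setting ∂π_L/∂q_L = 0: 199 - 14q_L - 4(q_Z) = 0.
Zephyr's profit: π_Z = (247 - 4Q)q_Z - (44q_Z + q_Z²). Setting ∂π_Z/∂q_Z = 0: 203 - 10q_Z - 4(q_L) = 0.
Rearranging gives the reaction functions q_L = (199 - 4q_Z)/14 and q_Z = (203 - 4q_L)/10.
Solving the pair: q_L = 19/2, q_Z = 33/2.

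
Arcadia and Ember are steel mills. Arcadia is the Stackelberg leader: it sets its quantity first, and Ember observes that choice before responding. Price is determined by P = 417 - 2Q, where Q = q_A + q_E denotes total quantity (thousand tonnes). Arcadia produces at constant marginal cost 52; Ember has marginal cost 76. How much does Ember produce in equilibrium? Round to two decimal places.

36.63

Solve by backward induction. Given q_A, the follower Ember maximises π_E = (417 - 2q_A - 2q_E)q_E - 76q_E.
∂π_E/∂q_E = 341 - 2q_A - 4q_E = 0 gives the reaction function q_E = (341 - 2q_A)/4.
The leader anticipates this reaction. Substituting into P = 417 - 2Q gives P = 493/2 - q_A, so π_A = (493/2 - q_A)q_A - 52q_A.
Maximising: ∂π_A/∂q_A = 389/2 - 2q_A = 0, giving q_A = 389/4.
Then q_E = (341 - 2·(389/4))/4 = 293/8.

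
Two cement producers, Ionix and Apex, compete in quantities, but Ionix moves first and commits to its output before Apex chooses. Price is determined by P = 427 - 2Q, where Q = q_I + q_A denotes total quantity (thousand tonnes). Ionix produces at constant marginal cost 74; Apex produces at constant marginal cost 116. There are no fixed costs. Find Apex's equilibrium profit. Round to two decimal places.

1610.28

Solve by backward induction. Given q_I, the follower Apex maximises π_A = (427 - 2q_I - 2q_A)q_A - 116q_A.
Follower FOC: 311 - 2q_I - 4q_A = 0, so q_A(q_I) = (311 - 2q_I)/4.
The leader anticipates this reaction. Substituting into P = 427 - 2Q gives P = 543/2 - q_I, so π_I = (543/2 - q_I)q_I - 74q_I.
Maximising: ∂π_I/∂q_I = 395/2 - 2q_I = 0, giving q_I = 395/4.
Then q_A = (311 - 2·(395/4))/4 = 227/8.
Price P = 427 - 2·(1017/8) = 691/4.
Apex's profit: (691/4 - 116)·(227/8) = 1610.2813.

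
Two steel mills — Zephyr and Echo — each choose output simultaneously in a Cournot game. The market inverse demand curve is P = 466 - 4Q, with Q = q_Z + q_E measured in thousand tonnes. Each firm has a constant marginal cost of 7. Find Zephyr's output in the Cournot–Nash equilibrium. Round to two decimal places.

A representative firm's profit is π_i = q_i(466 - 4Q) - 7q_i.
First-order condition (treating rivals' output as given): 459 - 8q_i - 4q_j = 0.
With identical firms every q_j equals q_i, so q_j = q_i and 459 = 12q_i, giving q_i = 153/4.

38.25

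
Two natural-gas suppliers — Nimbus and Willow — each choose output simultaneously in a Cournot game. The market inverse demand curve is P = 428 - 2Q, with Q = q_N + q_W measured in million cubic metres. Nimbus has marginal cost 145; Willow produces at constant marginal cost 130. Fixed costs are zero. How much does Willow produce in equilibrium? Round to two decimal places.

Nimbus's profit: π_N = (428 - 2Q)q_N - (145q_N). Setting ∂π_N/∂q_N = 0: 283 - 4q_N - 2(q_W) = 0.
Willow's first-order condition: 298 - 4q_W - 2(q_N) = 0.
So q_N = (283 - 2q_W)/4 and q_W = (298 - 2q_N)/4.
Solving the pair: q_N = 134/3, q_W = 313/6.

52.17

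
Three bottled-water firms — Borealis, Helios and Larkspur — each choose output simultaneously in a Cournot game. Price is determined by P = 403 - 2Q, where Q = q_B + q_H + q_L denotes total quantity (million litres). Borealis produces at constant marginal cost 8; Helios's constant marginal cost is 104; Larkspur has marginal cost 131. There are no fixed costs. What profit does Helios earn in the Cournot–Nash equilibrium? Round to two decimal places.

Borealis's profit: π_B = (403 - 2Q)q_B - (8q_B). Setting ∂π_B/∂q_B = 0: 395 - 4q_B - 2(q_H + q_L) = 0.
Helios's first-order condition: 299 - 4q_H - 2(q_B + q_L) = 0.
Larkspur's profit: π_L = (403 - 2Q)q_L - (131q_L). Setting ∂π_L/∂q_L = 0: 272 - 4q_L - 2(q_B + q_H) = 0.
Summing all 3 equations gives 966 − 8Q = 0, hence Q = 483/4.
Back-substituting: q_B = (395 − 483/2)/2 = 307/4, q_H = (299 − 483/2)/2 = 115/4, q_L = (272 − 483/2)/2 = 61/4.
Price P = 403 - 2·(483/4) = 323/2.
Helios's profit: (323/2 - 104)·(115/4) = 1653.1250.

1653.13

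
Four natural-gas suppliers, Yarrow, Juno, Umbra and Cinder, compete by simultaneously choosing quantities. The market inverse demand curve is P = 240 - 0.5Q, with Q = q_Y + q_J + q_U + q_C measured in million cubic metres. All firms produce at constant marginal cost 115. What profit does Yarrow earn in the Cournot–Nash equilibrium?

Each firm earns π_i = (240 - 0.5Q)q_i - 115q_i.
Setting ∂π_i/∂q_i = 0 with rivals' quantities fixed: 125 - q_i - (1/2)·Σ_{j≠i} q_j = 0.
With identical firms every q_j equals q_i, so Σ_{j≠i} q_j = 3q_i and 125 = (5/2)q_i, giving q_i = 50.
Price P = 240 - (1/2)·200 = 140.
Yarrow's profit: (140 - 115)·50 = 1250.

1250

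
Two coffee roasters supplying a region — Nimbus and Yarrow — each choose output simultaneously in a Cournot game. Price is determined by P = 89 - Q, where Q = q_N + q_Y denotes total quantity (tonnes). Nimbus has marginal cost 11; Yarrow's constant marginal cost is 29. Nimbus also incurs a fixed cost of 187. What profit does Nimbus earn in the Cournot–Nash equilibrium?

Nimbus's profit: π_N = (89 - Q)q_N - (11q_N). Setting ∂π_N/∂q_N = 0: 78 - 2q_N - (q_Y) = 0.
Yarrow's profit: π_Y = (89 - Q)q_Y - (29q_Y). Setting ∂π_Y/∂q_Y = 0: 60 - 2q_Y - (q_N) = 0.
Rearranging gives the reaction functions q_N = (78 - q_Y)/2 and q_Y = (60 - q_N)/2.
Solving the pair: q_N = 32, q_Y = 14.
Price P = 89 - 46 = 43.
Nimbus's profit: (43 - 11)·32 - 187 = 837.

837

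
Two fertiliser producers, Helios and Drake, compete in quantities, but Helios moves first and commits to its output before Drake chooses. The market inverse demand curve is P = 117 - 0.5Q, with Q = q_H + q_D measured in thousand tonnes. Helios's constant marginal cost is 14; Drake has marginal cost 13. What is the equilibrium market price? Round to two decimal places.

39.50

The follower Drake best-responds to any q_H: π_D = (117 - 0.5Q)q_D - 13q_D.
Setting the follower's marginal profit to zero, 104 - (1/2)q_H - q_D = 0, i.e. q_D = (104 - (1/2)q_H).
The leader anticipates this reaction. Substituting into P = 117 - 0.5Q gives P = 65 - (1/4)q_H, so π_H = (65 - (1/4)q_H)q_H - 14q_H.
Maximising: ∂π_H/∂q_H = 51 - (1/2)q_H = 0, giving q_H = 102.
Then q_D = (104 - (1/2)·102) = 53.
Total output Q = 155, so price P = 117 - (1/2)·155 = 79/2.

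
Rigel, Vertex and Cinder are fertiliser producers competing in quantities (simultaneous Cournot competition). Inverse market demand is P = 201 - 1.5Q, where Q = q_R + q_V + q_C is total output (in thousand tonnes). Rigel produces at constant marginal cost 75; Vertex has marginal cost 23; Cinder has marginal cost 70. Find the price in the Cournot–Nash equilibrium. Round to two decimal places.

92.25

Rigel's profit: π_R = (201 - 1.5Q)q_R - (75q_R). Setting ∂π_R/∂q_R = 0: 126 - 3q_R - (3/2)(q_V + q_C) = 0.
Vertex's first-order condition: 178 - 3q_V - (3/2)(q_R + q_C) = 0.
Cinder's profit: π_C = (201 - 1.5Q)q_C - (70q_C). Setting ∂π_C/∂q_C = 0: 131 - 3q_C - (3/2)(q_R + q_V) = 0.
Summing all 3 equations gives 435 − 6Q = 0, hence Q = 145/2.
Back-substituting: q_R = (126 − 435/4)/(3/2) = 23/2, q_V = (178 − 435/4)/(3/2) = 277/6, q_C = (131 − 435/4)/(3/2) = 89/6.
Total output Q = 145/2, so price P = 201 - (3/2)·(145/2) = 369/4.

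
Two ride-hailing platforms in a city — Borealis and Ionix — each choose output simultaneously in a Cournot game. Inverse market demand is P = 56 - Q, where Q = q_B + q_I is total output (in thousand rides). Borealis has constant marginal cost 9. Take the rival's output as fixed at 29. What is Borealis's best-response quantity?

With the rival's output fixed at 29, Borealis's profit is π_B = (56 - 29 - q_B)q_B - (9q_B) = (27 - q_B)q_B - (9q_B).
∂π_B/∂q_B = 18 - 2q_B = 0, so q_B = 9.

9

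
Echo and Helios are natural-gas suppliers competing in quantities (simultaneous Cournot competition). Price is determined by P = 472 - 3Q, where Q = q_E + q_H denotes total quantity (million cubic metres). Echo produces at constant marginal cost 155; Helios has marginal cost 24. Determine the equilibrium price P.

217

Echo's profit: π_E = (472 - 3Q)q_E - (155q_E). Setting ∂π_E/∂q_E = 0: 317 - 6q_E - 3(q_H) = 0.
Helios's first-order condition: 448 - 6q_H - 3(q_E) = 0.
So q_E = (317 - 3q_H)/6 and q_H = (448 - 3q_E)/6.
Solving the pair: q_E = 62/3, q_H = 193/3.
Total output Q = 85, so price P = 472 - 3·85 = 217.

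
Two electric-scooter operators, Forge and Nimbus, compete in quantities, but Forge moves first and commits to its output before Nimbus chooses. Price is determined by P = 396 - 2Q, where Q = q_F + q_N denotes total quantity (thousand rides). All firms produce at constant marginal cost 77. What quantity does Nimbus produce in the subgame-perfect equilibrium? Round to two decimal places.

39.88

The follower Nimbus best-responds to any q_F: π_N = (396 - 2Q)q_N - 77q_N.
Follower FOC: 319 - 2q_F - 4q_N = 0, so q_N(q_F) = (319 - 2q_F)/4.
Forge substitutes q_N(q_F) into its own profit: π_F = q_F(396 - 2q_F - (319 - 2q_F)/2) - 77q_F = (473/2 - q_F)q_F - 77q_F.
The leader's first-order condition 319/2 - 2q_F = 0 yields q_F = 319/4.
Then q_N = (319 - 2·(319/4))/4 = 319/8.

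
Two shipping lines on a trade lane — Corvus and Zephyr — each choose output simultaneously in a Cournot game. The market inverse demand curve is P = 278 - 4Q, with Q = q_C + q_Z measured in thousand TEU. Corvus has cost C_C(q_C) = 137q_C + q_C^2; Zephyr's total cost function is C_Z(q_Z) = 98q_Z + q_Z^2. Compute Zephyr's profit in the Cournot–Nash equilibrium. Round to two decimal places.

1082.55

Corvus's profit: π_C = (278 - 4Q)q_C - (137q_C + q_C²). Setting ∂π_C/∂q_C = 0: 141 - 10q_C - 4(q_Z) = 0.
Zephyr's profit: π_Z = (278 - 4Q)q_Z - (98q_Z + q_Z²). Setting ∂π_Z/∂q_Z = 0: 180 - 10q_Z - 4(q_C) = 0.
Rearranging gives the reaction functions q_C = (141 - 4q_Z)/10 and q_Z = (180 - 4q_C)/10.
Substituting one into the other gives q_C = 115/14 and q_Z = 103/7.
Price P = 278 - 4·(321/14) = 1304/7.
Zephyr's profit: (1304/7)·(103/7) - 98·(103/7) - (103/7)² = 1082.5510.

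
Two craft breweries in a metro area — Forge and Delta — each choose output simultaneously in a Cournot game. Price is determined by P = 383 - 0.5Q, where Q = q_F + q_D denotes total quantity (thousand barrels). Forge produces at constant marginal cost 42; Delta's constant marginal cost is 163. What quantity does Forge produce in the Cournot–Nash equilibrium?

Forge's profit: π_F = (383 - 0.5Q)q_F - (42q_F). Setting ∂π_F/∂q_F = 0: 341 - q_F - (1/2)(q_D) = 0.
Delta's first-order condition: 220 - q_D - (1/2)(q_F) = 0.
Best responses: q_F = (341 - (1/2)q_D), q_D = (220 - (1/2)q_F).
Solving the pair: q_F = 308, q_D = 66.

308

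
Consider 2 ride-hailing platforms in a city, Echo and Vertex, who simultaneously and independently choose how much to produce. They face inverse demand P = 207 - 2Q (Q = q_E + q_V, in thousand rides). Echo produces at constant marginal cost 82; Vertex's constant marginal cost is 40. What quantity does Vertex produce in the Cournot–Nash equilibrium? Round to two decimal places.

34.83

Echo's profit: π_E = (207 - 2Q)q_E - (82q_E). Setting ∂π_E/∂q_E = 0: 125 - 4q_E - 2(q_V) = 0.
Vertex's profit: π_V = (207 - 2Q)q_V - (40q_V). Setting ∂π_V/∂q_V = 0: 167 - 4q_V - 2(q_E) = 0.
Best responses: q_E = (125 - 2q_V)/4, q_V = (167 - 2q_E)/4.
Solving the pair: q_E = 83/6, q_V = 209/6.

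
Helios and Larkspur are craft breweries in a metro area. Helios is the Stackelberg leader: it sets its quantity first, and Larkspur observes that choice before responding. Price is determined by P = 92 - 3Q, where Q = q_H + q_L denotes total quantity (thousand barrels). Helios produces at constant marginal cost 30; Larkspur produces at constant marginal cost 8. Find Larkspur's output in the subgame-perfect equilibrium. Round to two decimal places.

10.67

Solve by backward induction. Given q_H, the follower Larkspur maximises π_L = (92 - 3q_H - 3q_L)q_L - 8q_L.
∂π_L/∂q_L = 84 - 3q_H - 6q_L = 0 gives the reaction function q_L = (84 - 3q_H)/6.
Helios substitutes q_L(q_H) into its own profit: π_H = q_H(92 - 3q_H - (84 - 3q_H)/2) - 30q_H = (50 - (3/2)q_H)q_H - 30q_H.
Maximising: ∂π_H/∂q_H = 20 - 3q_H = 0, giving q_H = 20/3.
Then q_L = (84 - 3·(20/3))/6 = 32/3.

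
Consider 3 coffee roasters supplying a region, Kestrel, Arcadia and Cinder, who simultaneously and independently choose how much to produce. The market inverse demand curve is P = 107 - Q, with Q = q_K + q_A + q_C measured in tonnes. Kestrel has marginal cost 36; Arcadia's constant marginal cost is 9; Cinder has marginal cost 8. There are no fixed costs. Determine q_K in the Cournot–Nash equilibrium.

4

Kestrel's profit: π_K = (107 - Q)q_K - (36q_K). Setting ∂π_K/∂q_K = 0: 71 - 2q_K - (q_A + q_C) = 0.
Arcadia's first-order condition: 98 - 2q_A - (q_K + q_C) = 0.
Cinder's first-order condition: 99 - 2q_C - (q_K + q_A) = 0.
Adding the 3 first-order conditions: 268 − 4Q = 0, so Q = 67.
Back-substituting: q_K = (71 − 67) = 4, q_A = (98 − 67) = 31, q_C = (99 − 67) = 32.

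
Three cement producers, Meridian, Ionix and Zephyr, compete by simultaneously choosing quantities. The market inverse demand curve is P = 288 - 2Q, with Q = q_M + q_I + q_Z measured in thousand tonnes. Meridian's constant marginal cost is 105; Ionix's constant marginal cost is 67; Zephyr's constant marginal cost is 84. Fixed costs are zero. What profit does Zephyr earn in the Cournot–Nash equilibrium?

1352

Meridian's profit: π_M = (288 - 2Q)q_M - (105q_M). Setting ∂π_M/∂q_M = 0: 183 - 4q_M - 2(q_I + q_Z) = 0.
Ionix's first-order condition: 221 - 4q_I - 2(q_M + q_Z) = 0.
Zephyr's first-order condition: 204 - 4q_Z - 2(q_M + q_I) = 0.
Adding the 3 first-order conditions: 608 − 8Q = 0, so Q = 76.
Back-substituting: q_M = (183 − 152)/2 = 31/2, q_I = (221 − 152)/2 = 69/2, q_Z = (204 − 152)/2 = 26.
Price P = 288 - 2·76 = 136.
Zephyr's profit: (136 - 84)·26 = 1352.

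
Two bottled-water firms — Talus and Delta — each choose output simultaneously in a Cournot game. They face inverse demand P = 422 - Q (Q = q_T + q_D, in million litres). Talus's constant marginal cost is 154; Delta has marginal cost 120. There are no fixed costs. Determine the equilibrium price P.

232

Talus's profit: π_T = (422 - Q)q_T - (154q_T). Setting ∂π_T/∂q_T = 0: 268 - 2q_T - (q_D) = 0.
Delta's first-order condition: 302 - 2q_D - (q_T) = 0.
Rearranging gives the reaction functions q_T = (268 - q_D)/2 and q_D = (302 - q_T)/2.
Solving the pair: q_T = 78, q_D = 112.
Total output Q = 190, so price P = 422 - 190 = 232.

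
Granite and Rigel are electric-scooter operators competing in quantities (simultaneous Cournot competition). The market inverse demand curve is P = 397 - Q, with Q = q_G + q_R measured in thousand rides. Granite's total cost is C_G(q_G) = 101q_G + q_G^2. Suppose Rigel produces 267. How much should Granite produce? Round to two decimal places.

7.25

With the rival's output fixed at 267, Granite's profit is π_G = (397 - 267 - q_G)q_G - (101q_G + q_G²) = (130 - q_G)q_G - (101q_G + q_G²).
∂π_G/∂q_G = 29 - 4q_G = 0, so q_G = 29/4.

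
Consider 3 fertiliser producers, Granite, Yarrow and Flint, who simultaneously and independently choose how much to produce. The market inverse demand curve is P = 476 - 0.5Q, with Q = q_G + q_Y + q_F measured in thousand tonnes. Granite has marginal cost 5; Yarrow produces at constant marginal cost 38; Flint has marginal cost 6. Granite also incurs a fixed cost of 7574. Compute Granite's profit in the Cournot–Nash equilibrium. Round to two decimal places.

Granite's profit: π_G = (476 - 0.5Q)q_G - (5q_G). Setting ∂π_G/∂q_G = 0: 471 - q_G - (1/2)(q_Y + q_F) = 0.
Yarrow's first-order condition: 438 - q_Y - (1/2)(q_G + q_F) = 0.
Flint's first-order condition: 470 - q_F - (1/2)(q_G + q_Y) = 0.
Adding the 3 conditions: 1379 − Q − Q = 0, i.e. Q = 1379/2.
Back-substituting: q_G = (471 − 1379/4)/(1/2) = 505/2, q_Y = (438 − 1379/4)/(1/2) = 373/2, q_F = (470 − 1379/4)/(1/2) = 501/2.
Price P = 476 - (1/2)·(1379/2) = 525/4.
Granite's profit: (525/4 - 5)·(505/2) - 7574 = 24304.1250.

24304.13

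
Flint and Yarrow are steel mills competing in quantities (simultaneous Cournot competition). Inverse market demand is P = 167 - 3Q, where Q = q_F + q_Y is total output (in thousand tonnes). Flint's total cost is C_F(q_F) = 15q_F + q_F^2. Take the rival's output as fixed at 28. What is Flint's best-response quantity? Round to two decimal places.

8.50

With the rival's output fixed at 28, Flint's profit is π_F = (167 - 3·28 - 3q_F)q_F - (15q_F + q_F²) = (83 - 3q_F)q_F - (15q_F + q_F²).
∂π_F/∂q_F = 68 - 8q_F = 0, so q_F = 17/2.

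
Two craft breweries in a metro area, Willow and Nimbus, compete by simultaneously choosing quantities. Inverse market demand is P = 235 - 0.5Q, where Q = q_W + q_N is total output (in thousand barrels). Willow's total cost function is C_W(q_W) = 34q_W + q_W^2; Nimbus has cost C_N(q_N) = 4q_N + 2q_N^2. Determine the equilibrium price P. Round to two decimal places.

Willow's profit: π_W = (235 - 0.5Q)q_W - (34q_W + q_W²). Setting ∂π_W/∂q_W = 0: 201 - 3q_W - (1/2)(q_N) = 0.
Nimbus's profit: π_N = (235 - 0.5Q)q_N - (4q_N + 2q_N²). Setting ∂π_N/∂q_N = 0: 231 - 5q_N - (1/2)(q_W) = 0.
Rearranging gives the reaction functions q_W = (201 - (1/2)q_N)/3 and q_N = (231 - (1/2)q_W)/5.
Solving the pair: q_W = 60.3051, q_N = 40.1695.
Total output Q = 100.4746, so price P = 235 - (1/2)·100.4746 = 184.7627.

184.76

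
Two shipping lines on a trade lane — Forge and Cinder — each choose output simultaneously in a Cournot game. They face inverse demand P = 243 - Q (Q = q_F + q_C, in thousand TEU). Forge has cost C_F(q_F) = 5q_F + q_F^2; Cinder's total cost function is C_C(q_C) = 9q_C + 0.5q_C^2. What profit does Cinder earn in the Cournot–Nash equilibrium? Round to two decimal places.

6039.72

Forge's profit: π_F = (243 - Q)q_F - (5q_F + q_F²). Setting ∂π_F/∂q_F = 0: 238 - 4q_F - (q_C) = 0.
Cinder's first-order condition: 234 - 3q_C - (q_F) = 0.
Rearranging gives the reaction functions q_F = (238 - q_C)/4 and q_C = (234 - q_F)/3.
Substituting one into the other gives q_F = 480/11 and q_C = 698/11.
Price P = 243 - 1178/11 = 1495/11.
Cinder's profit: (1495/11)·(698/11) - 9·(698/11) - (1/2)(698/11)² = 6039.7190.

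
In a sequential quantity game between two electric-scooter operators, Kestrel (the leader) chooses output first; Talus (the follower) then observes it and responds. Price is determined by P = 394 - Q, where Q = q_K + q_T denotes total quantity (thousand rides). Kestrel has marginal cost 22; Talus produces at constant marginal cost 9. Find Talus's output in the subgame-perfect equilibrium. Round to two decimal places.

The follower Talus best-responds to any q_K: π_T = (394 - Q)q_T - 9q_T.
∂π_T/∂q_T = 385 - q_K - 2q_T = 0 gives the reaction function q_T = (385 - q_K)/2.
The leader anticipates this reaction. Substituting into P = 394 - Q gives P = 403/2 - (1/2)q_K, so π_K = (403/2 - (1/2)q_K)q_K - 22q_K.
Maximising: ∂π_K/∂q_K = 359/2 - q_K = 0, giving q_K = 359/2.
Then q_T = (385 - 359/2)/2 = 411/4.

102.75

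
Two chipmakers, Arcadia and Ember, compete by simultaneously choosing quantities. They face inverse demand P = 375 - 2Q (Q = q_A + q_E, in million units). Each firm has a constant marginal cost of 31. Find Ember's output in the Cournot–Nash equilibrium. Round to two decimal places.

Each firm earns π_i = (375 - 2Q)q_i - 31q_i.
Setting ∂π_i/∂q_i = 0 with rivals' quantities fixed: 344 - 4q_i - 2q_j = 0.
By symmetry each firm produces the same amount; substituting q_j = q_i yields q_i = 344/6 = 172/3.

57.33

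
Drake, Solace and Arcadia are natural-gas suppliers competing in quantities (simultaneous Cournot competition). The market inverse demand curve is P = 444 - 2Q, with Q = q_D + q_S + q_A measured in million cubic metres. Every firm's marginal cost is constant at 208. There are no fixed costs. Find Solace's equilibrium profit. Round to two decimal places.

A representative firm's profit is π_i = q_i(444 - 2Q) - 208q_i.
First-order condition (treating rivals' output as given): 236 - 4q_i - 2·Σ_{j≠i} q_j = 0.
With identical firms every q_j equals q_i, so Σ_{j≠i} q_j = 2q_i and 236 = 8q_i, giving q_i = 59/2.
Price P = 444 - 2·(177/2) = 267.
Solace's profit: (267 - 208)·(59/2) = 1740.5000.

1740.50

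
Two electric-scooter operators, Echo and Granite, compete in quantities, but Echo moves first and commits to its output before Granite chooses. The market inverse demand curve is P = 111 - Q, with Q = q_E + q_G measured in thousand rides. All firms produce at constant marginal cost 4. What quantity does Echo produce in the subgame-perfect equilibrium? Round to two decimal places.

53.50

The follower Granite best-responds to any q_E: π_G = (111 - Q)q_G - 4q_G.
Setting the follower's marginal profit to zero, 107 - q_E - 2q_G = 0, i.e. q_G = (107 - q_E)/2.
The leader anticipates this reaction. Substituting into P = 111 - Q gives P = 115/2 - (1/2)q_E, so π_E = (115/2 - (1/2)q_E)q_E - 4q_E.
The leader's first-order condition 107/2 - q_E = 0 yields q_E = 107/2.
Then q_G = (107 - 107/2)/2 = 107/4.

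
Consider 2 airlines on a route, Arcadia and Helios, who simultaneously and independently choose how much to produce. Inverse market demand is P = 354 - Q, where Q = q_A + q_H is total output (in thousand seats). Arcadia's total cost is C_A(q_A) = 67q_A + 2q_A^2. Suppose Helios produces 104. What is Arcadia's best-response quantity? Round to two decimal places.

30.50

With the rival's output fixed at 104, Arcadia's profit is π_A = (354 - 104 - q_A)q_A - (67q_A + 2q_A²) = (250 - q_A)q_A - (67q_A + 2q_A²).
∂π_A/∂q_A = 183 - 6q_A = 0, so q_A = 61/2.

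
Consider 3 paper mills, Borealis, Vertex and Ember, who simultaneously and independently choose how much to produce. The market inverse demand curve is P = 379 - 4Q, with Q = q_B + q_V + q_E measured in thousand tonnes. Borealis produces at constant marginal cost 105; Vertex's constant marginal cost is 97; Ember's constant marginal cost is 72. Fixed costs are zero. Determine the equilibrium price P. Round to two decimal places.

163.25

Borealis's profit: π_B = (379 - 4Q)q_B - (105q_B). Setting ∂π_B/∂q_B = 0: 274 - 8q_B - 4(q_V + q_E) = 0.
Vertex's first-order condition: 282 - 8q_V - 4(q_B + q_E) = 0.
Ember's profit: π_E = (379 - 4Q)q_E - (72q_E). Setting ∂π_E/∂q_E = 0: 307 - 8q_E - 4(q_B + q_V) = 0.
Summing all 3 equations gives 863 − 16Q = 0, hence Q = 863/16.
Back-substituting: q_B = (274 − 863/4)/4 = 233/16, q_V = (282 − 863/4)/4 = 265/16, q_E = (307 − 863/4)/4 = 365/16.
Total output Q = 863/16, so price P = 379 - 4·(863/16) = 653/4.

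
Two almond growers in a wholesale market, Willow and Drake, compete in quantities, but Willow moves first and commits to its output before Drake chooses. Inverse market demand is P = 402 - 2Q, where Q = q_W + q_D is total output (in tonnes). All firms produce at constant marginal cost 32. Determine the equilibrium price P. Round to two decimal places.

The follower Drake best-responds to any q_W: π_D = (402 - 2Q)q_D - 32q_D.
Setting the follower's marginal profit to zero, 370 - 2q_W - 4q_D = 0, i.e. q_D = (370 - 2q_W)/4.
The leader anticipates this reaction. Substituting into P = 402 - 2Q gives P = 217 - q_W, so π_W = (217 - q_W)q_W - 32q_W.
The leader's first-order condition 185 - 2q_W = 0 yields q_W = 185/2.
Then q_D = (370 - 2·(185/2))/4 = 185/4.
Total output Q = 555/4, so price P = 402 - 2·(555/4) = 249/2.

124.50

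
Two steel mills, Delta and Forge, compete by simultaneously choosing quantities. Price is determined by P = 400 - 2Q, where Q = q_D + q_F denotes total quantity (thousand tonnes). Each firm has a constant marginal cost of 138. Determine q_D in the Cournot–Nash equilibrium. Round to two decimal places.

A representative firm's profit is π_i = q_i(400 - 2Q) - 138q_i.
First-order condition (treating rivals' output as given): 262 - 4q_i - 2q_j = 0.
By symmetry each firm produces the same amount; substituting q_j = q_i yields q_i = 262/6 = 131/3.

43.67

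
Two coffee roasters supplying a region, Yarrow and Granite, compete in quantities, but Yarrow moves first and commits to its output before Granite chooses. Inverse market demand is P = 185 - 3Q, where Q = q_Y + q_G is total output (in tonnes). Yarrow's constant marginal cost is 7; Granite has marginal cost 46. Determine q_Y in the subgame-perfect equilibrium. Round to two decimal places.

36.17

The follower Granite best-responds to any q_Y: π_G = (185 - 3Q)q_G - 46q_G.
Follower FOC: 139 - 3q_Y - 6q_G = 0, so q_G(q_Y) = (139 - 3q_Y)/6.
Yarrow substitutes q_G(q_Y) into its own profit: π_Y = q_Y(185 - 3q_Y - (139 - 3q_Y)/2) - 7q_Y = (231/2 - (3/2)q_Y)q_Y - 7q_Y.
Maximising: ∂π_Y/∂q_Y = 217/2 - 3q_Y = 0, giving q_Y = 217/6.
Then q_G = (139 - 3·(217/6))/6 = 61/12.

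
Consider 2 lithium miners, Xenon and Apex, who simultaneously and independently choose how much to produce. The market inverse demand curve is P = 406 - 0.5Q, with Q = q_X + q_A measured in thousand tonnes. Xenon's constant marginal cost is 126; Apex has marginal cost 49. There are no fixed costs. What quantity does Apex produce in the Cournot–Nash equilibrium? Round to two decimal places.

289.33

Xenon's profit: π_X = (406 - 0.5Q)q_X - (126q_X). Setting ∂π_X/∂q_X = 0: 280 - q_X - (1/2)(q_A) = 0.
Apex's first-order condition: 357 - q_A - (1/2)(q_X) = 0.
So q_X = (280 - (1/2)q_A) and q_A = (357 - (1/2)q_X).
Solving the pair: q_X = 406/3, q_A = 868/3.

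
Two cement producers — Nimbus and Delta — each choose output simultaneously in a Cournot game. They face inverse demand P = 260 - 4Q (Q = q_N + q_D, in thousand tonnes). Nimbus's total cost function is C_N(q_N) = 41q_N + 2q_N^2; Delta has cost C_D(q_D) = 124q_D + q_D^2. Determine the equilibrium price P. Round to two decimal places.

Nimbus's profit: π_N = (260 - 4Q)q_N - (41q_N + 2q_N²). Setting ∂π_N/∂q_N = 0: 219 - 12q_N - 4(q_D) = 0.
Delta's first-order condition: 136 - 10q_D - 4(q_N) = 0.
Rearranging gives the reaction functions q_N = (219 - 4q_D)/12 and q_D = (136 - 4q_N)/10.
Substituting one into the other gives q_N = 823/52 and q_D = 189/26.
Total output Q = 1201/52, so price P = 260 - 4·(1201/52) = 167.6154.

167.62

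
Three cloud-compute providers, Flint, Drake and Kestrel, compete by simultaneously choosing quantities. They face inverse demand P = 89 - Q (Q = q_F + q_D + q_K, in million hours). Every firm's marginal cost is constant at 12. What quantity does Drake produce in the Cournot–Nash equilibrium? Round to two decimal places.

A representative firm's profit is π_i = q_i(89 - Q) - 12q_i.
First-order condition (treating rivals' output as given): 77 - 2q_i - Σ_{j≠i} q_j = 0.
By symmetry each firm produces the same amount; substituting Σ_{j≠i} q_j = 2q_i yields q_i = 77/4.

19.25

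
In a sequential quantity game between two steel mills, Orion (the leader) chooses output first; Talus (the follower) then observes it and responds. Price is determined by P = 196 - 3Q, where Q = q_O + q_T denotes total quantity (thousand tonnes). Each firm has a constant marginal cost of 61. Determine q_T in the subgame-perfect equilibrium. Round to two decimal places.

11.25

The follower Talus best-responds to any q_O: π_T = (196 - 3Q)q_T - 61q_T.
∂π_T/∂q_T = 135 - 3q_O - 6q_T = 0 gives the reaction function q_T = (135 - 3q_O)/6.
The leader anticipates this reaction. Substituting into P = 196 - 3Q gives P = 257/2 - (3/2)q_O, so π_O = (257/2 - (3/2)q_O)q_O - 61q_O.
The leader's first-order condition 135/2 - 3q_O = 0 yields q_O = 45/2.
Then q_T = (135 - 3·(45/2))/6 = 45/4.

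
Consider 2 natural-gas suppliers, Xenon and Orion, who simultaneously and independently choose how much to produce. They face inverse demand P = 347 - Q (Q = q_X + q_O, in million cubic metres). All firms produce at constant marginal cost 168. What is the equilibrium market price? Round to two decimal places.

227.67

A representative firm's profit is π_i = q_i(347 - Q) - 168q_i.
First-order condition (treating rivals' output as given): 179 - 2q_i - q_j = 0.
By symmetry each firm produces the same amount; substituting q_j = q_i yields q_i = 179/3.
Total output Q = 358/3, so price P = 347 - 358/3 = 683/3.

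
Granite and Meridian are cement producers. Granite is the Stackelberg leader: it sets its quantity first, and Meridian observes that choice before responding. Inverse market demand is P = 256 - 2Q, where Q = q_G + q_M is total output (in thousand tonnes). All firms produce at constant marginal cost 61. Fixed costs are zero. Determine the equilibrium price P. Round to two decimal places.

The follower Meridian best-responds to any q_G: π_M = (256 - 2Q)q_M - 61q_M.
Setting the follower's marginal profit to zero, 195 - 2q_G - 4q_M = 0, i.e. q_M = (195 - 2q_G)/4.
Granite substitutes q_M(q_G) into its own profit: π_G = q_G(256 - 2q_G - (195 - 2q_G)/2) - 61q_G = (317/2 - q_G)q_G - 61q_G.
The leader's first-order condition 195/2 - 2q_G = 0 yields q_G = 195/4.
Then q_M = (195 - 2·(195/4))/4 = 195/8.
Total output Q = 585/8, so price P = 256 - 2·(585/8) = 439/4.

109.75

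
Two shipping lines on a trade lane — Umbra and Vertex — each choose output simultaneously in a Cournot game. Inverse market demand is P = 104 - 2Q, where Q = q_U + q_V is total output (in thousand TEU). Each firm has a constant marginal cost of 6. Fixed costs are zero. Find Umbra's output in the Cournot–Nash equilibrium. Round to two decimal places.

16.33

A representative firm's profit is π_i = q_i(104 - 2Q) - 6q_i.
Setting ∂π_i/∂q_i = 0 with rivals' quantities fixed: 98 - 4q_i - 2q_j = 0.
By symmetry each firm produces the same amount; substituting q_j = q_i yields q_i = 98/6 = 49/3.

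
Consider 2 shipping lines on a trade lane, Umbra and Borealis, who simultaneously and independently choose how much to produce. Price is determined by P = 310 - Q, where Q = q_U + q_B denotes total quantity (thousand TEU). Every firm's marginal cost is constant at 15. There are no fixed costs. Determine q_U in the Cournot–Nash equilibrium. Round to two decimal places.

98.33

Each firm earns π_i = (310 - Q)q_i - 15q_i.
First-order condition (treating rivals' output as given): 295 - 2q_i - q_j = 0.
By symmetry each firm produces the same amount; substituting q_j = q_i yields q_i = 295/3.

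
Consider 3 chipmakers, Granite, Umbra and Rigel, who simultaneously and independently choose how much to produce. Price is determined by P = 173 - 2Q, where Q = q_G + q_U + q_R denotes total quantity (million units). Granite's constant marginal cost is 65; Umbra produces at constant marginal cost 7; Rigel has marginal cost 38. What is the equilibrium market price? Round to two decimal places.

Granite's profit: π_G = (173 - 2Q)q_G - (65q_G). Setting ∂π_G/∂q_G = 0: 108 - 4q_G - 2(q_U + q_R) = 0.
Umbra's first-order condition: 166 - 4q_U - 2(q_G + q_R) = 0.
Rigel's first-order condition: 135 - 4q_R - 2(q_G + q_U) = 0.
Adding the 3 first-order conditions: 409 − 8Q = 0, so Q = 409/8.
Back-substituting: q_G = (108 − 409/4)/2 = 23/8, q_U = (166 − 409/4)/2 = 255/8, q_R = (135 − 409/4)/2 = 131/8.
Total output Q = 409/8, so price P = 173 - 2·(409/8) = 283/4.

70.75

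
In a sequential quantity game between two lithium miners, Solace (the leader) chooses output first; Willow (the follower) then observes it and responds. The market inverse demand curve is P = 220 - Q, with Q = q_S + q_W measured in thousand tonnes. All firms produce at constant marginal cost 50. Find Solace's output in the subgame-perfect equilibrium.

Solve by backward induction. Given q_S, the follower Willow maximises π_W = (220 - q_S - q_W)q_W - 50q_W.
∂π_W/∂q_W = 170 - q_S - 2q_W = 0 gives the reaction function q_W = (170 - q_S)/2.
The leader anticipates this reaction. Substituting into P = 220 - Q gives P = 135 - (1/2)q_S, so π_S = (135 - (1/2)q_S)q_S - 50q_S.
Maximising: ∂π_S/∂q_S = 85 - q_S = 0, giving q_S = 85.
Then q_W = (170 - 85)/2 = 85/2.

85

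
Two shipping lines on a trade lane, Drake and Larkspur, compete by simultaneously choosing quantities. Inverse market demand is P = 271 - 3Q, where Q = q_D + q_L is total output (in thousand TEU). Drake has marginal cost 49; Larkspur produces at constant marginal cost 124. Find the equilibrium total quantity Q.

41

Drake's profit: π_D = (271 - 3Q)q_D - (49q_D). Setting ∂π_D/∂q_D = 0: 222 - 6q_D - 3(q_L) = 0.
Larkspur's first-order condition: 147 - 6q_L - 3(q_D) = 0.
So q_D = (222 - 3q_L)/6 and q_L = (147 - 3q_D)/6.
Substituting one into the other gives q_D = 33 and q_L = 8.
Total output Q = 33 + 8 = 41.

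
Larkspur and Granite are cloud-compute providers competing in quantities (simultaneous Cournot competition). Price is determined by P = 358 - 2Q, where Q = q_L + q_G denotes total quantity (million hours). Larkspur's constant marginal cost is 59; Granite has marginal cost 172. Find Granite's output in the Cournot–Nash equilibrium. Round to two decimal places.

Larkspur's profit: π_L = (358 - 2Q)q_L - (59q_L). Setting ∂π_L/∂q_L = 0: 299 - 4q_L - 2(q_G) = 0.
Granite's first-order condition: 186 - 4q_G - 2(q_L) = 0.
Rearranging gives the reaction functions q_L = (299 - 2q_G)/4 and q_G = (186 - 2q_L)/4.
Solving the pair: q_L = 206/3, q_G = 73/6.

12.17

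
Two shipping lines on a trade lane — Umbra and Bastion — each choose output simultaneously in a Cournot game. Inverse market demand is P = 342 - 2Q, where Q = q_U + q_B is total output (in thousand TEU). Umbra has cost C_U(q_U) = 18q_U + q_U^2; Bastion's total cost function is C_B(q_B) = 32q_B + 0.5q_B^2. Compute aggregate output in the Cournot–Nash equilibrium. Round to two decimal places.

Umbra's profit: π_U = (342 - 2Q)q_U - (18q_U + q_U²). Setting ∂π_U/∂q_U = 0: 324 - 6q_U - 2(q_B) = 0.
Bastion's profit: π_B = (342 - 2Q)q_B - (32q_B + (1/2)q_B²). Setting ∂π_B/∂q_B = 0: 310 - 5q_B - 2(q_U) = 0.
So q_U = (324 - 2q_B)/6 and q_B = (310 - 2q_U)/5.
Substituting one into the other gives q_U = 500/13 and q_B = 606/13.
Total output Q = 500/13 + 606/13 = 1106/13.

85.08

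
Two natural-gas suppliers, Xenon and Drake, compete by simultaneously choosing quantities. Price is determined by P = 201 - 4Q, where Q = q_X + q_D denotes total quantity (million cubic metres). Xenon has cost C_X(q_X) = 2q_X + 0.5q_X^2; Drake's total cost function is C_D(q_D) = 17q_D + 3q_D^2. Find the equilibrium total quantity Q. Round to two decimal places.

Xenon's profit: π_X = (201 - 4Q)q_X - (2q_X + (1/2)q_X²). Setting ∂π_X/∂q_X = 0: 199 - 9q_X - 4(q_D) = 0.
Drake's profit: π_D = (201 - 4Q)q_D - (17q_D + 3q_D²). Setting ∂π_D/∂q_D = 0: 184 - 14q_D - 4(q_X) = 0.
Best responses: q_X = (199 - 4q_D)/9, q_D = (184 - 4q_X)/14.
Substituting one into the other gives q_X = 205/11 and q_D = 86/11.
Total output Q = 205/11 + 86/11 = 291/11.

26.45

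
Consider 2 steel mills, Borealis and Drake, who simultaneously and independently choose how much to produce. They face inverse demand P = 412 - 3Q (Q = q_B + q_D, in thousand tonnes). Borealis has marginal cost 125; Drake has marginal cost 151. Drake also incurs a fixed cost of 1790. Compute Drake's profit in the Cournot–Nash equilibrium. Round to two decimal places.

Borealis's profit: π_B = (412 - 3Q)q_B - (125q_B). Setting ∂π_B/∂q_B = 0: 287 - 6q_B - 3(q_D) = 0.
Drake's profit: π_D = (412 - 3Q)q_D - (151q_D). Setting ∂π_D/∂q_D = 0: 261 - 6q_D - 3(q_B) = 0.
Best responses: q_B = (287 - 3q_D)/6, q_D = (261 - 3q_B)/6.
Substituting one into the other gives q_B = 313/9 and q_D = 235/9.
Price P = 412 - 3·(548/9) = 688/3.
Drake's profit: (688/3 - 151)·(235/9) - 1790 = 255.3704.

255.37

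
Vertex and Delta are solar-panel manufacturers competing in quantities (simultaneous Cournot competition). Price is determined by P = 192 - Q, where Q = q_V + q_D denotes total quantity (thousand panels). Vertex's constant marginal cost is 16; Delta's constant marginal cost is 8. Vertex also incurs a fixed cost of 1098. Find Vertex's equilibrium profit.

2038

Vertex's profit: π_V = (192 - Q)q_V - (16q_V). Setting ∂π_V/∂q_V = 0: 176 - 2q_V - (q_D) = 0.
Delta's profit: π_D = (192 - Q)q_D - (8q_D). Setting ∂π_D/∂q_D = 0: 184 - 2q_D - (q_V) = 0.
So q_V = (176 - q_D)/2 and q_D = (184 - q_V)/2.
Substituting one into the other gives q_V = 56 and q_D = 64.
Price P = 192 - 120 = 72.
Vertex's profit: (72 - 16)·56 - 1098 = 2038.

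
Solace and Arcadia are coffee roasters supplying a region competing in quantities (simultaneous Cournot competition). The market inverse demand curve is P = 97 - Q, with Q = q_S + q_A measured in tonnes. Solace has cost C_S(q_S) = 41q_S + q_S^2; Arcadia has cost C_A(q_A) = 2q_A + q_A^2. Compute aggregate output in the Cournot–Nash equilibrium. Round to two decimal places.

Solace's profit: π_S = (97 - Q)q_S - (41q_S + q_S²). Setting ∂π_S/∂q_S = 0: 56 - 4q_S - (q_A) = 0.
Arcadia's profit: π_A = (97 - Q)q_A - (2q_A + q_A²). Setting ∂π_A/∂q_A = 0: 95 - 4q_A - (q_S) = 0.
Rearranging gives the reaction functions q_S = (56 - q_A)/4 and q_A = (95 - q_S)/4.
Substituting one into the other gives q_S = 43/5 and q_A = 108/5.
Total output Q = 43/5 + 108/5 = 151/5.

30.20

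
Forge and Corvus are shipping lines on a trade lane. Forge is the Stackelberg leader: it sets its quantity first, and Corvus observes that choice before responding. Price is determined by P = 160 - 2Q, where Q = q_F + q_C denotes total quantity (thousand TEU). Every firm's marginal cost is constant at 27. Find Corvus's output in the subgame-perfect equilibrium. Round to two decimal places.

16.63

Solve by backward induction. Given q_F, the follower Corvus maximises π_C = (160 - 2q_F - 2q_C)q_C - 27q_C.
∂π_C/∂q_C = 133 - 2q_F - 4q_C = 0 gives the reaction function q_C = (133 - 2q_F)/4.
The leader anticipates this reaction. Substituting into P = 160 - 2Q gives P = 187/2 - q_F, so π_F = (187/2 - q_F)q_F - 27q_F.
Leader FOC: 133/2 - 2q_F = 0, so q_F = 133/4.
Then q_C = (133 - 2·(133/4))/4 = 133/8.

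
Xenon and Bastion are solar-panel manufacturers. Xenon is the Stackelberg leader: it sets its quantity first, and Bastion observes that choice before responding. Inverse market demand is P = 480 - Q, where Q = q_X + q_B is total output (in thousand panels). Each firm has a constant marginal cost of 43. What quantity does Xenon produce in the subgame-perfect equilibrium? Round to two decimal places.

The follower Bastion best-responds to any q_X: π_B = (480 - Q)q_B - 43q_B.
∂π_B/∂q_B = 437 - q_X - 2q_B = 0 gives the reaction function q_B = (437 - q_X)/2.
The leader anticipates this reaction. Substituting into P = 480 - Q gives P = 523/2 - (1/2)q_X, so π_X = (523/2 - (1/2)q_X)q_X - 43q_X.
The leader's first-order condition 437/2 - q_X = 0 yields q_X = 437/2.
Then q_B = (437 - 437/2)/2 = 437/4.

218.50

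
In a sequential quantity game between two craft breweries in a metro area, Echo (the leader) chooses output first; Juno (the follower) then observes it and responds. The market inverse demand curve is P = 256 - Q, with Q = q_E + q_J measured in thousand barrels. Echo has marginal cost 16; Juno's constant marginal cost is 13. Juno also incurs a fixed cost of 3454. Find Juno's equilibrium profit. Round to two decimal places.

The follower Juno best-responds to any q_E: π_J = (256 - Q)q_J - 13q_J.
∂π_J/∂q_J = 243 - q_E - 2q_J = 0 gives the reaction function q_J = (243 - q_E)/2.
Echo substitutes q_J(q_E) into its own profit: π_E = q_E(256 - q_E - (243 - q_E)/2) - 16q_E = (269/2 - (1/2)q_E)q_E - 16q_E.
Maximising: ∂π_E/∂q_E = 237/2 - q_E = 0, giving q_E = 237/2.
Then q_J = (243 - 237/2)/2 = 249/4.
Price P = 256 - 723/4 = 301/4.
Juno's profit: (301/4 - 13)·(249/4) - 3454 = 421.0625.

421.06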